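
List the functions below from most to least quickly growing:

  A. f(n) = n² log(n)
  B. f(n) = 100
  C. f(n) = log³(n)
A > C > B

Comparing growth rates:
A = n² log(n) is O(n² log n)
C = log³(n) is O(log³ n)
B = 100 is O(1)

Therefore, the order from fastest to slowest is: A > C > B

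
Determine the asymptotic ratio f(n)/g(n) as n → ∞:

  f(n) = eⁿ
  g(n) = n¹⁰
∞

Since eⁿ (O(eⁿ)) grows faster than n¹⁰ (O(n¹⁰)),
the ratio f(n)/g(n) → ∞ as n → ∞.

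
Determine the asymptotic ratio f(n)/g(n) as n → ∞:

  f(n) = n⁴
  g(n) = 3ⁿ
0

Since n⁴ (O(n⁴)) grows slower than 3ⁿ (O(3ⁿ)),
the ratio f(n)/g(n) → 0 as n → ∞.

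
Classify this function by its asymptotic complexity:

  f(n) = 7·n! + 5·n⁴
O(n!)

The dominant term in 7·n! + 5·n⁴ is 7·n!, which is Θ(n!).
Lower-order terms (5·n⁴) are asymptotically negligible.
Constants are absorbed, so the tightest bound is O(n!).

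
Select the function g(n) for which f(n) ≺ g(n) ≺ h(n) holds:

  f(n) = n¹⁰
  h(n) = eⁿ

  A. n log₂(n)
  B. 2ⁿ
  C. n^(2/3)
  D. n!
B

We need g(n) with n¹⁰ = o(g(n)) and g(n) = o(eⁿ), i.e. O(n¹⁰) ≺ g ≺ O(eⁿ).
Check each option:
  A. n log₂(n) — O(n log n) does not grow strictly faster than f(n)
  B. 2ⁿ — O(2ⁿ) is strictly between O(n¹⁰) and O(eⁿ) ✓
  C. n^(2/3) — O(n^(2/3)) does not grow strictly faster than f(n)
  D. n! — O(n!) does not grow strictly slower than h(n)

Only option B (2ⁿ) lies strictly between.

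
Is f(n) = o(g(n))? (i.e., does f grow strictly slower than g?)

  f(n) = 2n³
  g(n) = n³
False

f(n) = 2n³ is O(n³), and g(n) = n³ is O(n³).
Since they have the same growth rate, f(n) = o(g(n)) is false.
(f = o(g) requires f to grow strictly slower, not equal.)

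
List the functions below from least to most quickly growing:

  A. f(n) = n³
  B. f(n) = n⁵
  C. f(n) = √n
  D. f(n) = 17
D < C < A < B

Comparing growth rates:
D = 17 is O(1)
C = √n is O(√n)
A = n³ is O(n³)
B = n⁵ is O(n⁵)

Therefore, the order from slowest to fastest is: D < C < A < B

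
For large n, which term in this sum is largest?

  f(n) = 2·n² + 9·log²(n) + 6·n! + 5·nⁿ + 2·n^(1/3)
5·nⁿ

Looking at each term:
  - 2·n² is O(n²)
  - 9·log²(n) is O(log² n)
  - 6·n! is O(n!)
  - 5·nⁿ is O(nⁿ)
  - 2·n^(1/3) is O(n^(1/3))

The term 5·nⁿ (O(nⁿ)) grows fastest and dominates all others.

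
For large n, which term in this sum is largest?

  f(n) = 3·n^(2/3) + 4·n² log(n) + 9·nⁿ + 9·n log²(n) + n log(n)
9·nⁿ

Looking at each term:
  - 3·n^(2/3) is O(n^(2/3))
  - 4·n² log(n) is O(n² log n)
  - 9·nⁿ is O(nⁿ)
  - 9·n log²(n) is O(n log² n)
  - n log(n) is O(n log n)

The term 9·nⁿ (O(nⁿ)) grows fastest and dominates all others.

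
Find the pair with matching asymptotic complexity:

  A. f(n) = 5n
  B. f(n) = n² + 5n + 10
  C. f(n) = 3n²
B and C

Examining each function:
  A. 5n is O(n)
  B. n² + 5n + 10 is O(n²)
  C. 3n² is O(n²)

Functions B and C both have the same complexity class.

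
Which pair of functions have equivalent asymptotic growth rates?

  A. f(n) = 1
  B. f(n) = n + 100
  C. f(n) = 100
A and C

Examining each function:
  A. 1 is O(1)
  B. n + 100 is O(n)
  C. 100 is O(1)

Functions A and C both have the same complexity class.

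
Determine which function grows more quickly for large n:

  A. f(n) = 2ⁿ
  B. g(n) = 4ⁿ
B

f(n) = 2ⁿ is O(2ⁿ), while g(n) = 4ⁿ is O(4ⁿ).
Since O(4ⁿ) grows faster than O(2ⁿ), g(n) dominates.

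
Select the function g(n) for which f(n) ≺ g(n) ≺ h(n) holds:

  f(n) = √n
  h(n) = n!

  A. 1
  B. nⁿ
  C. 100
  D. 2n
D

We need g(n) with √n = o(g(n)) and g(n) = o(n!), i.e. O(√n) ≺ g ≺ O(n!).
Check each option:
  A. 1 — O(1) does not grow strictly faster than f(n)
  B. nⁿ — O(nⁿ) does not grow strictly slower than h(n)
  C. 100 — O(1) does not grow strictly faster than f(n)
  D. 2n — O(n) is strictly between O(√n) and O(n!) ✓

Only option D (2n) lies strictly between.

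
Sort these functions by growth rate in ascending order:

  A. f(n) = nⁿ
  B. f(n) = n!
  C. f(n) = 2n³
C < B < A

Comparing growth rates:
C = 2n³ is O(n³)
B = n! is O(n!)
A = nⁿ is O(nⁿ)

Therefore, the order from slowest to fastest is: C < B < A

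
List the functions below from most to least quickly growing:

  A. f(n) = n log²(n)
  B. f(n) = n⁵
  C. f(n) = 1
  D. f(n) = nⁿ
D > B > A > C

Comparing growth rates:
D = nⁿ is O(nⁿ)
B = n⁵ is O(n⁵)
A = n log²(n) is O(n log² n)
C = 1 is O(1)

Therefore, the order from fastest to slowest is: D > B > A > C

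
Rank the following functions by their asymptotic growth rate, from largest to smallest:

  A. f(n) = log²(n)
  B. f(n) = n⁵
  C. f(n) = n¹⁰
C > B > A

Comparing growth rates:
C = n¹⁰ is O(n¹⁰)
B = n⁵ is O(n⁵)
A = log²(n) is O(log² n)

Therefore, the order from fastest to slowest is: C > B > A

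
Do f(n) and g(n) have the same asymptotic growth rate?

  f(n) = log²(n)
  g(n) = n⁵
False

f(n) = log²(n) is O(log² n), and g(n) = n⁵ is O(n⁵).
Since they have different growth rates, f(n) = Θ(g(n)) is false.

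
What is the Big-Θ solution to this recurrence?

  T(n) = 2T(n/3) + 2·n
Θ(n)

Master Theorem: a = 2, b = 3, f(n) = 2·n.
Compute the critical exponent d = log₃(2) = 0.631.
Compare f(n) = Θ(n) against n^d:
  k = 1 > d = 0.631, so f(n) = Ω(n^(d+ε)) — Case 3.
  Regularity: a·(n/b)^1/n^1 = a/b^1 = 2/3 < 1 ✓.
  The top-level work dominates: T(n) = Θ(f(n)) = Θ(n).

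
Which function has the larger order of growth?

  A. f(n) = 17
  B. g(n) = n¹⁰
B

f(n) = 17 is O(1), while g(n) = n¹⁰ is O(n¹⁰).
Since O(n¹⁰) grows faster than O(1), g(n) dominates.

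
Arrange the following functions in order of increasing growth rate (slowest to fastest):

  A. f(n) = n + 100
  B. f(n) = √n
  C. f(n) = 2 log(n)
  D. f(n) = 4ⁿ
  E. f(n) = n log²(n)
C < B < A < E < D

Comparing growth rates:
C = 2 log(n) is O(log n)
B = √n is O(√n)
A = n + 100 is O(n)
E = n log²(n) is O(n log² n)
D = 4ⁿ is O(4ⁿ)

Therefore, the order from slowest to fastest is: C < B < A < E < D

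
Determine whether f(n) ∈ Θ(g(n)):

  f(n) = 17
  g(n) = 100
True

f(n) = 17 and g(n) = 100 are both O(1).
Since they have the same asymptotic growth rate, f(n) = Θ(g(n)) is true.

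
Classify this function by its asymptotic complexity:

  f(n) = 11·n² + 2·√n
O(n²)

The dominant term in 11·n² + 2·√n is 11·n², which is Θ(n²).
Lower-order terms (2·√n) are asymptotically negligible.
Constants are absorbed, so the tightest bound is O(n²).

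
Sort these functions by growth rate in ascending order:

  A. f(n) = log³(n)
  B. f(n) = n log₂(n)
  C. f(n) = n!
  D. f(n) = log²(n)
D < A < B < C

Comparing growth rates:
D = log²(n) is O(log² n)
A = log³(n) is O(log³ n)
B = n log₂(n) is O(n log n)
C = n! is O(n!)

Therefore, the order from slowest to fastest is: D < A < B < C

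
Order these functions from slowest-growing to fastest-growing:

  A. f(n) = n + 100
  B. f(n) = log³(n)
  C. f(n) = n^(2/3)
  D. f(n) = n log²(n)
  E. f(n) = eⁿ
B < C < A < D < E

Comparing growth rates:
B = log³(n) is O(log³ n)
C = n^(2/3) is O(n^(2/3))
A = n + 100 is O(n)
D = n log²(n) is O(n log² n)
E = eⁿ is O(eⁿ)

Therefore, the order from slowest to fastest is: B < C < A < D < E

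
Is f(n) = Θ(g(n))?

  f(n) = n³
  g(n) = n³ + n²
True

f(n) = n³ and g(n) = n³ + n² are both O(n³).
Since they have the same asymptotic growth rate, f(n) = Θ(g(n)) is true.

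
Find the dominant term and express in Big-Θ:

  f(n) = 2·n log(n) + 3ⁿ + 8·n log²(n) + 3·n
Θ(3ⁿ)

Order the terms by growth rate: 3·n ≺ 2·n log(n) ≺ 8·n log²(n) ≺ 3ⁿ.
The fastest-growing term 3ⁿ dominates as n → ∞; dropping its constant factor gives Θ(3ⁿ).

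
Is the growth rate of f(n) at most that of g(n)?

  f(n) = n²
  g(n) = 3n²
True

f(n) = n² and g(n) = 3n² are both O(n²).
Big-O permits equal growth rates (f ≤ c·g for some c), so f(n) = O(g(n)) is true.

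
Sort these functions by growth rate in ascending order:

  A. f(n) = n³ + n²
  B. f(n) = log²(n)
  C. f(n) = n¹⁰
B < A < C

Comparing growth rates:
B = log²(n) is O(log² n)
A = n³ + n² is O(n³)
C = n¹⁰ is O(n¹⁰)

Therefore, the order from slowest to fastest is: B < A < C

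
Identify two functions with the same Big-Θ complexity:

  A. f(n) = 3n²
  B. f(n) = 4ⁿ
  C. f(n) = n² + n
A and C

Examining each function:
  A. 3n² is O(n²)
  B. 4ⁿ is O(4ⁿ)
  C. n² + n is O(n²)

Functions A and C both have the same complexity class.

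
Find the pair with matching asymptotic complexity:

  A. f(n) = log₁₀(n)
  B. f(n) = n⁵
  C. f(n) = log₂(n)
A and C

Examining each function:
  A. log₁₀(n) is O(log n)
  B. n⁵ is O(n⁵)
  C. log₂(n) is O(log n)

Functions A and C both have the same complexity class.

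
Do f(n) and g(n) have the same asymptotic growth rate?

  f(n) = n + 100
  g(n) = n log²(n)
False

f(n) = n + 100 is O(n), and g(n) = n log²(n) is O(n log² n).
Since they have different growth rates, f(n) = Θ(g(n)) is false.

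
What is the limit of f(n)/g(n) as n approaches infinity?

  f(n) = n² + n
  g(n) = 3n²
1/3

Since n² + n and 3n² have the same growth rate (O(n²)),
the ratio converges to a constant: 1/3.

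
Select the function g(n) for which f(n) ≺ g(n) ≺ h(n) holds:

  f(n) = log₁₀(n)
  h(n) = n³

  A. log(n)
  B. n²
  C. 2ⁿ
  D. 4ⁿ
B

We need g(n) with log₁₀(n) = o(g(n)) and g(n) = o(n³), i.e. O(log n) ≺ g ≺ O(n³).
Check each option:
  A. log(n) — O(log n) does not grow strictly faster than f(n)
  B. n² — O(n²) is strictly between O(log n) and O(n³) ✓
  C. 2ⁿ — O(2ⁿ) does not grow strictly slower than h(n)
  D. 4ⁿ — O(4ⁿ) does not grow strictly slower than h(n)

Only option B (n²) lies strictly between.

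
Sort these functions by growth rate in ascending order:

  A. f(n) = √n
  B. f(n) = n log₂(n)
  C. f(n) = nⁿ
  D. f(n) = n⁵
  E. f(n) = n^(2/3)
A < E < B < D < C

Comparing growth rates:
A = √n is O(√n)
E = n^(2/3) is O(n^(2/3))
B = n log₂(n) is O(n log n)
D = n⁵ is O(n⁵)
C = nⁿ is O(nⁿ)

Therefore, the order from slowest to fastest is: A < E < B < D < C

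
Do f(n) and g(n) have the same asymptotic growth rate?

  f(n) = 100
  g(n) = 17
True

f(n) = 100 and g(n) = 17 are both O(1).
Since they have the same asymptotic growth rate, f(n) = Θ(g(n)) is true.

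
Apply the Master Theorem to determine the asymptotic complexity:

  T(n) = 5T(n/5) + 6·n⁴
Θ(n⁴)

Master Theorem: a = 5, b = 5, f(n) = 6·n⁴.
Compute the critical exponent d = log₅(5) = 1.
Compare f(n) = Θ(n⁴) against n^d:
  k = 4 > d = 1, so f(n) = Ω(n^(d+ε)) — Case 3.
  Regularity: a·(n/b)^4/n^4 = a/b^4 = 5/625 < 1 ✓.
  The top-level work dominates: T(n) = Θ(f(n)) = Θ(n⁴).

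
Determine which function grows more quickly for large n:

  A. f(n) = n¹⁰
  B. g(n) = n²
A

f(n) = n¹⁰ is O(n¹⁰), while g(n) = n² is O(n²).
Since O(n¹⁰) grows faster than O(n²), f(n) dominates.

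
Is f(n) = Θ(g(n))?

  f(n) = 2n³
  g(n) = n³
True

f(n) = 2n³ and g(n) = n³ are both O(n³).
Since they have the same asymptotic growth rate, f(n) = Θ(g(n)) is true.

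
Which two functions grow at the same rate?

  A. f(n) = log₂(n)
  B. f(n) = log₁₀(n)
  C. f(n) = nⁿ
A and B

Examining each function:
  A. log₂(n) is O(log n)
  B. log₁₀(n) is O(log n)
  C. nⁿ is O(nⁿ)

Functions A and B both have the same complexity class.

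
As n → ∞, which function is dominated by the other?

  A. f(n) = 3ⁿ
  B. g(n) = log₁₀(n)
B

f(n) = 3ⁿ is O(3ⁿ), while g(n) = log₁₀(n) is O(log n).
Since O(log n) grows slower than O(3ⁿ), g(n) is dominated.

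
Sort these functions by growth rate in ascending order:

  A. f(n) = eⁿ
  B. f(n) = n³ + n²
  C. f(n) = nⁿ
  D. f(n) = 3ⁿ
B < A < D < C

Comparing growth rates:
B = n³ + n² is O(n³)
A = eⁿ is O(eⁿ)
D = 3ⁿ is O(3ⁿ)
C = nⁿ is O(nⁿ)

Therefore, the order from slowest to fastest is: B < A < D < C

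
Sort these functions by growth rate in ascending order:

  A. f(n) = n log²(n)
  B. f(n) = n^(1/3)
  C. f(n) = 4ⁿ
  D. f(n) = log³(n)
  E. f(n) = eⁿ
D < B < A < E < C

Comparing growth rates:
D = log³(n) is O(log³ n)
B = n^(1/3) is O(n^(1/3))
A = n log²(n) is O(n log² n)
E = eⁿ is O(eⁿ)
C = 4ⁿ is O(4ⁿ)

Therefore, the order from slowest to fastest is: D < B < A < E < C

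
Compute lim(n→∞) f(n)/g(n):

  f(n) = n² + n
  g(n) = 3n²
1/3

Since n² + n and 3n² have the same growth rate (O(n²)),
the ratio converges to a constant: 1/3.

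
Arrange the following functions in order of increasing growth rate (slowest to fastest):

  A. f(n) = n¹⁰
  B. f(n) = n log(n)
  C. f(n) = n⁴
B < C < A

Comparing growth rates:
B = n log(n) is O(n log n)
C = n⁴ is O(n⁴)
A = n¹⁰ is O(n¹⁰)

Therefore, the order from slowest to fastest is: B < C < A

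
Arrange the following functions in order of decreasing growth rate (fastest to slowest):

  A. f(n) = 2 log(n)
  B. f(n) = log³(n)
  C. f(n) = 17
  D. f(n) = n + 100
D > B > A > C

Comparing growth rates:
D = n + 100 is O(n)
B = log³(n) is O(log³ n)
A = 2 log(n) is O(log n)
C = 17 is O(1)

Therefore, the order from fastest to slowest is: D > B > A > C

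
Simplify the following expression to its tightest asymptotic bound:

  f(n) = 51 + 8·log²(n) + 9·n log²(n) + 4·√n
Θ(n log² n)

Order the terms by growth rate: 51 ≺ 8·log²(n) ≺ 4·√n ≺ 9·n log²(n).
The fastest-growing term 9·n log²(n) dominates as n → ∞; dropping its constant factor gives Θ(n log² n).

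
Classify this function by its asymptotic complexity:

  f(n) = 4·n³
O(n³)

The dominant term in 4·n³ is 4·n³, which is Θ(n³).
Constants are absorbed, so the tightest bound is O(n³).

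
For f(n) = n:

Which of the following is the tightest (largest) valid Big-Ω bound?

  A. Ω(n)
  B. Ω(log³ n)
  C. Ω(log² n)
A

f(n) = n is Ω(n).
All listed options are valid Big-Ω bounds (lower bounds),
but Ω(n) is the tightest (largest valid bound).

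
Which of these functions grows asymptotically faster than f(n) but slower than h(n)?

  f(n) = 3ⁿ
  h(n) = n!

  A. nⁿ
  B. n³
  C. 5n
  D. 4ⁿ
D

We need g(n) with 3ⁿ = o(g(n)) and g(n) = o(n!), i.e. O(3ⁿ) ≺ g ≺ O(n!).
Check each option:
  A. nⁿ — O(nⁿ) does not grow strictly slower than h(n)
  B. n³ — O(n³) does not grow strictly faster than f(n)
  C. 5n — O(n) does not grow strictly faster than f(n)
  D. 4ⁿ — O(4ⁿ) is strictly between O(3ⁿ) and O(n!) ✓

Only option D (4ⁿ) lies strictly between.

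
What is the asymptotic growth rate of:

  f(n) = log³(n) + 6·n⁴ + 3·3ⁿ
Θ(3ⁿ)

Order the terms by growth rate: log³(n) ≺ 6·n⁴ ≺ 3·3ⁿ.
The fastest-growing term 3·3ⁿ dominates as n → ∞; dropping its constant factor gives Θ(3ⁿ).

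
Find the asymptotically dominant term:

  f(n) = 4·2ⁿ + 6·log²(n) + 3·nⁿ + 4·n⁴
3·nⁿ

Looking at each term:
  - 4·2ⁿ is O(2ⁿ)
  - 6·log²(n) is O(log² n)
  - 3·nⁿ is O(nⁿ)
  - 4·n⁴ is O(n⁴)

The term 3·nⁿ (O(nⁿ)) grows fastest and dominates all others.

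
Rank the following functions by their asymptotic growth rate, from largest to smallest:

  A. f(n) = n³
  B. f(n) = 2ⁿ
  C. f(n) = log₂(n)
B > A > C

Comparing growth rates:
B = 2ⁿ is O(2ⁿ)
A = n³ is O(n³)
C = log₂(n) is O(log n)

Therefore, the order from fastest to slowest is: B > A > C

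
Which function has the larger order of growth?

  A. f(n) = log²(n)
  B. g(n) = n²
B

f(n) = log²(n) is O(log² n), while g(n) = n² is O(n²).
Since O(n²) grows faster than O(log² n), g(n) dominates.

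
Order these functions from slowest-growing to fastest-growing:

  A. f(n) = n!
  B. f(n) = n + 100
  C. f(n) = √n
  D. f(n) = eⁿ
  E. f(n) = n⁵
C < B < E < D < A

Comparing growth rates:
C = √n is O(√n)
B = n + 100 is O(n)
E = n⁵ is O(n⁵)
D = eⁿ is O(eⁿ)
A = n! is O(n!)

Therefore, the order from slowest to fastest is: C < B < E < D < A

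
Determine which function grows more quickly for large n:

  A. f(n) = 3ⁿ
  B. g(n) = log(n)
A

f(n) = 3ⁿ is O(3ⁿ), while g(n) = log(n) is O(log n).
Since O(3ⁿ) grows faster than O(log n), f(n) dominates.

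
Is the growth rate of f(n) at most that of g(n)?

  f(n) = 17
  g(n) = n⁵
True

f(n) = 17 is O(1), and g(n) = n⁵ is O(n⁵).
Since O(1) ⊆ O(n⁵) (f grows no faster than g), f(n) = O(g(n)) is true.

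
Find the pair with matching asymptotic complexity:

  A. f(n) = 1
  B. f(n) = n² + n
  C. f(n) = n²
B and C

Examining each function:
  A. 1 is O(1)
  B. n² + n is O(n²)
  C. n² is O(n²)

Functions B and C both have the same complexity class.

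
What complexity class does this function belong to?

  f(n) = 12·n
O(n)

The dominant term in 12·n is 12·n, which is Θ(n).
Constants are absorbed, so the tightest bound is O(n).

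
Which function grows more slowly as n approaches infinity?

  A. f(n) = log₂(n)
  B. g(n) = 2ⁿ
A

f(n) = log₂(n) is O(log n), while g(n) = 2ⁿ is O(2ⁿ).
Since O(log n) grows slower than O(2ⁿ), f(n) is dominated.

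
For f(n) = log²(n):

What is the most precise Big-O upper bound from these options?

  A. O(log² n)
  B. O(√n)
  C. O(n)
A

f(n) = log²(n) is O(log² n).
All listed options are valid Big-O bounds (upper bounds),
but O(log² n) is the tightest (smallest valid bound).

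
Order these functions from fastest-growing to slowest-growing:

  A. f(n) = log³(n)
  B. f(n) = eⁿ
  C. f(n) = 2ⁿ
B > C > A

Comparing growth rates:
B = eⁿ is O(eⁿ)
C = 2ⁿ is O(2ⁿ)
A = log³(n) is O(log³ n)

Therefore, the order from fastest to slowest is: B > C > A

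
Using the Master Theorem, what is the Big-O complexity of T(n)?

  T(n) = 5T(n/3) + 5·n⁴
Θ(n⁴)

Master Theorem: a = 5, b = 3, f(n) = 5·n⁴.
Compute the critical exponent d = log₃(5) = 1.465.
Compare f(n) = Θ(n⁴) against n^d:
  k = 4 > d = 1.465, so f(n) = Ω(n^(d+ε)) — Case 3.
  Regularity: a·(n/b)^4/n^4 = a/b^4 = 5/81 < 1 ✓.
  The top-level work dominates: T(n) = Θ(f(n)) = Θ(n⁴).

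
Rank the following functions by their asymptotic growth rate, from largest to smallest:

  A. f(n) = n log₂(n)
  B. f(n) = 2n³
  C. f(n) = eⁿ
C > B > A

Comparing growth rates:
C = eⁿ is O(eⁿ)
B = 2n³ is O(n³)
A = n log₂(n) is O(n log n)

Therefore, the order from fastest to slowest is: C > B > A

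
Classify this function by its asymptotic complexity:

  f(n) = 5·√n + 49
O(√n)

The dominant term in 5·√n + 49 is 5·√n, which is Θ(√n).
Lower-order terms (49) are asymptotically negligible.
Constants are absorbed, so the tightest bound is O(√n).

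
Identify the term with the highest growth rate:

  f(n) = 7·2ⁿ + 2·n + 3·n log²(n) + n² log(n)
7·2ⁿ

Looking at each term:
  - 7·2ⁿ is O(2ⁿ)
  - 2·n is O(n)
  - 3·n log²(n) is O(n log² n)
  - n² log(n) is O(n² log n)

The term 7·2ⁿ (O(2ⁿ)) grows fastest and dominates all others.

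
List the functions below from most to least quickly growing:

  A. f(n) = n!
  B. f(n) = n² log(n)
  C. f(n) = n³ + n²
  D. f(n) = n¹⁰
A > D > C > B

Comparing growth rates:
A = n! is O(n!)
D = n¹⁰ is O(n¹⁰)
C = n³ + n² is O(n³)
B = n² log(n) is O(n² log n)

Therefore, the order from fastest to slowest is: A > D > C > B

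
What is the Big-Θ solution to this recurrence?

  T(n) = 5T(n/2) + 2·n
Θ(n^log₂(5))

Master Theorem: a = 5, b = 2, f(n) = 2·n.
Compute the critical exponent d = log₂(5) = 2.322.
Compare f(n) = Θ(n) against n^d:
  k = 1 < d = 2.322, so f(n) = O(n^(d-ε)) — Case 1.
  The recursion cost dominates: T(n) = Θ(n^d) = Θ(n^log₂(5)).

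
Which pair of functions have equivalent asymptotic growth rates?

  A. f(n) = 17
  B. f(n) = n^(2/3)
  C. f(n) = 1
A and C

Examining each function:
  A. 17 is O(1)
  B. n^(2/3) is O(n^(2/3))
  C. 1 is O(1)

Functions A and C both have the same complexity class.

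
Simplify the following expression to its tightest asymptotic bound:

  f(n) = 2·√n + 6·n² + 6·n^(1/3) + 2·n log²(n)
Θ(n²)

Order the terms by growth rate: 6·n^(1/3) ≺ 2·√n ≺ 2·n log²(n) ≺ 6·n².
The fastest-growing term 6·n² dominates as n → ∞; dropping its constant factor gives Θ(n²).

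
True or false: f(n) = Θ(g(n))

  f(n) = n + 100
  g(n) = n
True

f(n) = n + 100 and g(n) = n are both O(n).
Since they have the same asymptotic growth rate, f(n) = Θ(g(n)) is true.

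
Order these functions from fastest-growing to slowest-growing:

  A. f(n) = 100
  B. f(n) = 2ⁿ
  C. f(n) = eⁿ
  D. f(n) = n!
D > C > B > A

Comparing growth rates:
D = n! is O(n!)
C = eⁿ is O(eⁿ)
B = 2ⁿ is O(2ⁿ)
A = 100 is O(1)

Therefore, the order from fastest to slowest is: D > C > B > A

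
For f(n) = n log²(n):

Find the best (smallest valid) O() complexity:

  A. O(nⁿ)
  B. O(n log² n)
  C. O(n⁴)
B

f(n) = n log²(n) is O(n log² n).
All listed options are valid Big-O bounds (upper bounds),
but O(n log² n) is the tightest (smallest valid bound).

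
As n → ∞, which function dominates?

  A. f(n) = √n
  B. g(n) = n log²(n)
B

f(n) = √n is O(√n), while g(n) = n log²(n) is O(n log² n).
Since O(n log² n) grows faster than O(√n), g(n) dominates.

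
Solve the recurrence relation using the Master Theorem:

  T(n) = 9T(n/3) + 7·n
Θ(n²)

Master Theorem: a = 9, b = 3, f(n) = 7·n.
Compute the critical exponent d = log₃(9) = 2.
Compare f(n) = Θ(n) against n^d:
  k = 1 < d = 2, so f(n) = O(n^(d-ε)) — Case 1.
  The recursion cost dominates: T(n) = Θ(n^d) = Θ(n²).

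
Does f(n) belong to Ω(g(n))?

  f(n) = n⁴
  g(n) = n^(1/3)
True

f(n) = n⁴ is O(n⁴), and g(n) = n^(1/3) is O(n^(1/3)).
Since O(n⁴) grows at least as fast as O(n^(1/3)), f(n) = Ω(g(n)) is true.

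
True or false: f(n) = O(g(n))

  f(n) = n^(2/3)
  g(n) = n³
True

f(n) = n^(2/3) is O(n^(2/3)), and g(n) = n³ is O(n³).
Since O(n^(2/3)) ⊆ O(n³) (f grows no faster than g), f(n) = O(g(n)) is true.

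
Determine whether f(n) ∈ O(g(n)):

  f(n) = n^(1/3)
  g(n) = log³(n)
False

f(n) = n^(1/3) is O(n^(1/3)), and g(n) = log³(n) is O(log³ n).
Since O(n^(1/3)) grows faster than O(log³ n), f(n) = O(g(n)) is false.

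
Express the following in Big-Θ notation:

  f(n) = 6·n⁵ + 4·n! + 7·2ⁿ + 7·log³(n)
Θ(n!)

Order the terms by growth rate: 7·log³(n) ≺ 6·n⁵ ≺ 7·2ⁿ ≺ 4·n!.
The fastest-growing term 4·n! dominates as n → ∞; dropping its constant factor gives Θ(n!).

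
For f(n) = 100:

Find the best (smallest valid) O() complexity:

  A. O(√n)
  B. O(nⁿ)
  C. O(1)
C

f(n) = 100 is O(1).
All listed options are valid Big-O bounds (upper bounds),
but O(1) is the tightest (smallest valid bound).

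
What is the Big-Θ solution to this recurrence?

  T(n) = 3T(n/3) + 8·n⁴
Θ(n⁴)

Master Theorem: a = 3, b = 3, f(n) = 8·n⁴.
Compute the critical exponent d = log₃(3) = 1.
Compare f(n) = Θ(n⁴) against n^d:
  k = 4 > d = 1, so f(n) = Ω(n^(d+ε)) — Case 3.
  Regularity: a·(n/b)^4/n^4 = a/b^4 = 3/81 < 1 ✓.
  The top-level work dominates: T(n) = Θ(f(n)) = Θ(n⁴).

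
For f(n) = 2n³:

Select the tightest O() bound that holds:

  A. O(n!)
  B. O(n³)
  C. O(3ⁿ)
B

f(n) = 2n³ is O(n³).
All listed options are valid Big-O bounds (upper bounds),
but O(n³) is the tightest (smallest valid bound).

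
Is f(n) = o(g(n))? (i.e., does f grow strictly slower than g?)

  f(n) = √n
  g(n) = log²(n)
False

f(n) = √n is O(√n), and g(n) = log²(n) is O(log² n).
Since O(√n) grows faster than or equal to O(log² n), f(n) = o(g(n)) is false.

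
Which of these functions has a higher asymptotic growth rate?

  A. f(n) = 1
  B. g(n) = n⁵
B

f(n) = 1 is O(1), while g(n) = n⁵ is O(n⁵).
Since O(n⁵) grows faster than O(1), g(n) dominates.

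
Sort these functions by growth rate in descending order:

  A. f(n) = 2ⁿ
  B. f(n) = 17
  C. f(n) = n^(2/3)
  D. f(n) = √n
A > C > D > B

Comparing growth rates:
A = 2ⁿ is O(2ⁿ)
C = n^(2/3) is O(n^(2/3))
D = √n is O(√n)
B = 17 is O(1)

Therefore, the order from fastest to slowest is: A > C > D > B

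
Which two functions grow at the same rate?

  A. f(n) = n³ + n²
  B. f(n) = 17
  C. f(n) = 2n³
A and C

Examining each function:
  A. n³ + n² is O(n³)
  B. 17 is O(1)
  C. 2n³ is O(n³)

Functions A and C both have the same complexity class.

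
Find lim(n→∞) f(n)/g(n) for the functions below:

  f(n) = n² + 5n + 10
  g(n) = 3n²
1/3

Since n² + 5n + 10 and 3n² have the same growth rate (O(n²)),
the ratio converges to a constant: 1/3.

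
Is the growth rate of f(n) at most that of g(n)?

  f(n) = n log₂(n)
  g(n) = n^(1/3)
False

f(n) = n log₂(n) is O(n log n), and g(n) = n^(1/3) is O(n^(1/3)).
Since O(n log n) grows faster than O(n^(1/3)), f(n) = O(g(n)) is false.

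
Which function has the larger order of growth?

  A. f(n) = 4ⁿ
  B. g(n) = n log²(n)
A

f(n) = 4ⁿ is O(4ⁿ), while g(n) = n log²(n) is O(n log² n).
Since O(4ⁿ) grows faster than O(n log² n), f(n) dominates.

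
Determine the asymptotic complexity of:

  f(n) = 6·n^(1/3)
O(n^(1/3))

The dominant term in 6·n^(1/3) is 6·n^(1/3), which is Θ(n^(1/3)).
Constants are absorbed, so the tightest bound is O(n^(1/3)).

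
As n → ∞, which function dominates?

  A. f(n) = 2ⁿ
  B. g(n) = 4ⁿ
B

f(n) = 2ⁿ is O(2ⁿ), while g(n) = 4ⁿ is O(4ⁿ).
Since O(4ⁿ) grows faster than O(2ⁿ), g(n) dominates.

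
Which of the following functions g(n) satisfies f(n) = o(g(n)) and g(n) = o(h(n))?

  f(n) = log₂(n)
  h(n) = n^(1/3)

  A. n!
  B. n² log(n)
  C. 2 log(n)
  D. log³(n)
D

We need g(n) with log₂(n) = o(g(n)) and g(n) = o(n^(1/3)), i.e. O(log n) ≺ g ≺ O(n^(1/3)).
Check each option:
  A. n! — O(n!) does not grow strictly slower than h(n)
  B. n² log(n) — O(n² log n) does not grow strictly slower than h(n)
  C. 2 log(n) — O(log n) does not grow strictly faster than f(n)
  D. log³(n) — O(log³ n) is strictly between O(log n) and O(n^(1/3)) ✓

Only option D (log³(n)) lies strictly between.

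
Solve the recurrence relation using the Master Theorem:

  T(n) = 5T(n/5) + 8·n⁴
Θ(n⁴)

Master Theorem: a = 5, b = 5, f(n) = 8·n⁴.
Compute the critical exponent d = log₅(5) = 1.
Compare f(n) = Θ(n⁴) against n^d:
  k = 4 > d = 1, so f(n) = Ω(n^(d+ε)) — Case 3.
  Regularity: a·(n/b)^4/n^4 = a/b^4 = 5/625 < 1 ✓.
  The top-level work dominates: T(n) = Θ(f(n)) = Θ(n⁴).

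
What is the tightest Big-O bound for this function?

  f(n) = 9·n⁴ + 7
O(n⁴)

The dominant term in 9·n⁴ + 7 is 9·n⁴, which is Θ(n⁴).
Lower-order terms (7) are asymptotically negligible.
Constants are absorbed, so the tightest bound is O(n⁴).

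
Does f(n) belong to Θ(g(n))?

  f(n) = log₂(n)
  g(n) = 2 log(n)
True

f(n) = log₂(n) and g(n) = 2 log(n) are both O(log n).
Since they have the same asymptotic growth rate, f(n) = Θ(g(n)) is true.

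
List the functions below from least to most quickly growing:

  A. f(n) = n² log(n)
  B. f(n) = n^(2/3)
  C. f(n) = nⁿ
B < A < C

Comparing growth rates:
B = n^(2/3) is O(n^(2/3))
A = n² log(n) is O(n² log n)
C = nⁿ is O(nⁿ)

Therefore, the order from slowest to fastest is: B < A < C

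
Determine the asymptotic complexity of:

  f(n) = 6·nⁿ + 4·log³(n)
O(nⁿ)

The dominant term in 6·nⁿ + 4·log³(n) is 6·nⁿ, which is Θ(nⁿ).
Lower-order terms (4·log³(n)) are asymptotically negligible.
Constants are absorbed, so the tightest bound is O(nⁿ).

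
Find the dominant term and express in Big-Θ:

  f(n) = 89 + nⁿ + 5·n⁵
Θ(nⁿ)

Order the terms by growth rate: 89 ≺ 5·n⁵ ≺ nⁿ.
The fastest-growing term nⁿ dominates as n → ∞; dropping its constant factor gives Θ(nⁿ).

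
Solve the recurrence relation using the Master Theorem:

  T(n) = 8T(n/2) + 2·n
Θ(n³)

Master Theorem: a = 8, b = 2, f(n) = 2·n.
Compute the critical exponent d = log₂(8) = 3.
Compare f(n) = Θ(n) against n^d:
  k = 1 < d = 3, so f(n) = O(n^(d-ε)) — Case 1.
  The recursion cost dominates: T(n) = Θ(n^d) = Θ(n³).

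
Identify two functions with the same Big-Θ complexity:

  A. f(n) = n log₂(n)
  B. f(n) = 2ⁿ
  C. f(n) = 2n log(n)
A and C

Examining each function:
  A. n log₂(n) is O(n log n)
  B. 2ⁿ is O(2ⁿ)
  C. 2n log(n) is O(n log n)

Functions A and C both have the same complexity class.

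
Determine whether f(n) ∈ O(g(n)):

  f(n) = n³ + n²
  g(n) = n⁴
True

f(n) = n³ + n² is O(n³), and g(n) = n⁴ is O(n⁴).
Since O(n³) ⊆ O(n⁴) (f grows no faster than g), f(n) = O(g(n)) is true.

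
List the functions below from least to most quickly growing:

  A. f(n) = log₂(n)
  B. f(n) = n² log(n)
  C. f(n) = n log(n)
A < C < B

Comparing growth rates:
A = log₂(n) is O(log n)
C = n log(n) is O(n log n)
B = n² log(n) is O(n² log n)

Therefore, the order from slowest to fastest is: A < C < B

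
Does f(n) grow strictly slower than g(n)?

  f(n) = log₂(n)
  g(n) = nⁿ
True

f(n) = log₂(n) is O(log n), and g(n) = nⁿ is O(nⁿ).
Since O(log n) grows strictly slower than O(nⁿ), f(n) = o(g(n)) is true.
This means lim(n→∞) f(n)/g(n) = 0.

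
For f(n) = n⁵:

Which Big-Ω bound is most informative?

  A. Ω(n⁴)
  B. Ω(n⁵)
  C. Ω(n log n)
B

f(n) = n⁵ is Ω(n⁵).
All listed options are valid Big-Ω bounds (lower bounds),
but Ω(n⁵) is the tightest (largest valid bound).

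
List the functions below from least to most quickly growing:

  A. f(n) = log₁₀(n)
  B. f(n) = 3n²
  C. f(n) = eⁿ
A < B < C

Comparing growth rates:
A = log₁₀(n) is O(log n)
B = 3n² is O(n²)
C = eⁿ is O(eⁿ)

Therefore, the order from slowest to fastest is: A < B < C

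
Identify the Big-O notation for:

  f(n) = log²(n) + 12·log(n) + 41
O(log² n)

The dominant term in log²(n) + 12·log(n) + 41 is log²(n), which is Θ(log² n).
Lower-order terms (12·log(n), 41) are asymptotically negligible.
Constants are absorbed, so the tightest bound is O(log² n).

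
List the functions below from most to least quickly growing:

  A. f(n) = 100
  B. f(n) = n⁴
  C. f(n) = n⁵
C > B > A

Comparing growth rates:
C = n⁵ is O(n⁵)
B = n⁴ is O(n⁴)
A = 100 is O(1)

Therefore, the order from fastest to slowest is: C > B > A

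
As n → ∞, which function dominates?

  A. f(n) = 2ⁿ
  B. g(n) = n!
B

f(n) = 2ⁿ is O(2ⁿ), while g(n) = n! is O(n!).
Since O(n!) grows faster than O(2ⁿ), g(n) dominates.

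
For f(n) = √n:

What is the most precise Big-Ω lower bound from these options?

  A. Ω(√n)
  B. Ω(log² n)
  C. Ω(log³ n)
A

f(n) = √n is Ω(√n).
All listed options are valid Big-Ω bounds (lower bounds),
but Ω(√n) is the tightest (largest valid bound).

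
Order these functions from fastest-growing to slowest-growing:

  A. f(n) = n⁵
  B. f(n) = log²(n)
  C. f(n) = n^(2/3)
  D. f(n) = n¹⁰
D > A > C > B

Comparing growth rates:
D = n¹⁰ is O(n¹⁰)
A = n⁵ is O(n⁵)
C = n^(2/3) is O(n^(2/3))
B = log²(n) is O(log² n)

Therefore, the order from fastest to slowest is: D > A > C > B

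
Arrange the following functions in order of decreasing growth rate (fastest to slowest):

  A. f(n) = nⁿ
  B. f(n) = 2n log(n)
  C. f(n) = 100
A > B > C

Comparing growth rates:
A = nⁿ is O(nⁿ)
B = 2n log(n) is O(n log n)
C = 100 is O(1)

Therefore, the order from fastest to slowest is: A > B > C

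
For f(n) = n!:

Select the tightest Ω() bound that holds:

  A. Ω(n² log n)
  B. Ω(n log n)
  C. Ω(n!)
C

f(n) = n! is Ω(n!).
All listed options are valid Big-Ω bounds (lower bounds),
but Ω(n!) is the tightest (largest valid bound).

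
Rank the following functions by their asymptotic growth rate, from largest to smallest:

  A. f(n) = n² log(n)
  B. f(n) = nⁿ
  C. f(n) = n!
B > C > A

Comparing growth rates:
B = nⁿ is O(nⁿ)
C = n! is O(n!)
A = n² log(n) is O(n² log n)

Therefore, the order from fastest to slowest is: B > C > A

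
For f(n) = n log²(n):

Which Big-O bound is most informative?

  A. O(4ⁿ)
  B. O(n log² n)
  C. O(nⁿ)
B

f(n) = n log²(n) is O(n log² n).
All listed options are valid Big-O bounds (upper bounds),
but O(n log² n) is the tightest (smallest valid bound).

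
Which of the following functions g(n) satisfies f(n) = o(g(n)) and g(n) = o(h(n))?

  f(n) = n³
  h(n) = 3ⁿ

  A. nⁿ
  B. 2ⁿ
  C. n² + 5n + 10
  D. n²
B

We need g(n) with n³ = o(g(n)) and g(n) = o(3ⁿ), i.e. O(n³) ≺ g ≺ O(3ⁿ).
Check each option:
  A. nⁿ — O(nⁿ) does not grow strictly slower than h(n)
  B. 2ⁿ — O(2ⁿ) is strictly between O(n³) and O(3ⁿ) ✓
  C. n² + 5n + 10 — O(n²) does not grow strictly faster than f(n)
  D. n² — O(n²) does not grow strictly faster than f(n)

Only option B (2ⁿ) lies strictly between.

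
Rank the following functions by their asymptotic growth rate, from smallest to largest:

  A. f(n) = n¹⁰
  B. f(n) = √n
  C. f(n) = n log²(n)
B < C < A

Comparing growth rates:
B = √n is O(√n)
C = n log²(n) is O(n log² n)
A = n¹⁰ is O(n¹⁰)

Therefore, the order from slowest to fastest is: B < C < A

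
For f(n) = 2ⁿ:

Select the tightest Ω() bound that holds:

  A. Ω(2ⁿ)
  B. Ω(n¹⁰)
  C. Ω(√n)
A

f(n) = 2ⁿ is Ω(2ⁿ).
All listed options are valid Big-Ω bounds (lower bounds),
but Ω(2ⁿ) is the tightest (largest valid bound).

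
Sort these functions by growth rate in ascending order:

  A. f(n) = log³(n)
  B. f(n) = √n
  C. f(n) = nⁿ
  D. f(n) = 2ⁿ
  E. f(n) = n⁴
A < B < E < D < C

Comparing growth rates:
A = log³(n) is O(log³ n)
B = √n is O(√n)
E = n⁴ is O(n⁴)
D = 2ⁿ is O(2ⁿ)
C = nⁿ is O(nⁿ)

Therefore, the order from slowest to fastest is: A < B < E < D < C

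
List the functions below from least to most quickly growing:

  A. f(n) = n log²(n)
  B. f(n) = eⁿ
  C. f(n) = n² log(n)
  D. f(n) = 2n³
A < C < D < B

Comparing growth rates:
A = n log²(n) is O(n log² n)
C = n² log(n) is O(n² log n)
D = 2n³ is O(n³)
B = eⁿ is O(eⁿ)

Therefore, the order from slowest to fastest is: A < C < D < B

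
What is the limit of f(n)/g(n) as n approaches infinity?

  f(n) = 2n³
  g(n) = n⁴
0

Since 2n³ (O(n³)) grows slower than n⁴ (O(n⁴)),
the ratio f(n)/g(n) → 0 as n → ∞.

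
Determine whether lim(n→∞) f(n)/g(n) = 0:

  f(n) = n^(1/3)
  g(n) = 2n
True

f(n) = n^(1/3) is O(n^(1/3)), and g(n) = 2n is O(n).
Since O(n^(1/3)) grows strictly slower than O(n), f(n) = o(g(n)) is true.
This means lim(n→∞) f(n)/g(n) = 0.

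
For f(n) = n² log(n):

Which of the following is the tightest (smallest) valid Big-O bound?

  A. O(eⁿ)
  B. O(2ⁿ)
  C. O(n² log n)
C

f(n) = n² log(n) is O(n² log n).
All listed options are valid Big-O bounds (upper bounds),
but O(n² log n) is the tightest (smallest valid bound).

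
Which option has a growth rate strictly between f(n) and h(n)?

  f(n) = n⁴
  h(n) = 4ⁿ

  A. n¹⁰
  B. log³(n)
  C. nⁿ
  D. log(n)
A

We need g(n) with n⁴ = o(g(n)) and g(n) = o(4ⁿ), i.e. O(n⁴) ≺ g ≺ O(4ⁿ).
Check each option:
  A. n¹⁰ — O(n¹⁰) is strictly between O(n⁴) and O(4ⁿ) ✓
  B. log³(n) — O(log³ n) does not grow strictly faster than f(n)
  C. nⁿ — O(nⁿ) does not grow strictly slower than h(n)
  D. log(n) — O(log n) does not grow strictly faster than f(n)

Only option A (n¹⁰) lies strictly between.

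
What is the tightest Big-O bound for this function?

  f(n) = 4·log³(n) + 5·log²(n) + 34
O(log³ n)

The dominant term in 4·log³(n) + 5·log²(n) + 34 is 4·log³(n), which is Θ(log³ n).
Lower-order terms (5·log²(n), 34) are asymptotically negligible.
Constants are absorbed, so the tightest bound is O(log³ n).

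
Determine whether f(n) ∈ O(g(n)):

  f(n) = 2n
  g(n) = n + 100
True

f(n) = 2n and g(n) = n + 100 are both O(n).
Big-O permits equal growth rates (f ≤ c·g for some c), so f(n) = O(g(n)) is true.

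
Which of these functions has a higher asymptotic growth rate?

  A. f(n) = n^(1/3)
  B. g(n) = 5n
B

f(n) = n^(1/3) is O(n^(1/3)), while g(n) = 5n is O(n).
Since O(n) grows faster than O(n^(1/3)), g(n) dominates.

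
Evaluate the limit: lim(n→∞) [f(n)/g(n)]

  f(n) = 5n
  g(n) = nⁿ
0

Since 5n (O(n)) grows slower than nⁿ (O(nⁿ)),
the ratio f(n)/g(n) → 0 as n → ∞.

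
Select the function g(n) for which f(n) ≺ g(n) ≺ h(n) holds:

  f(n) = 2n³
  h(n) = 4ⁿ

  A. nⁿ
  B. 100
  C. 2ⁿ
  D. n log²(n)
C

We need g(n) with 2n³ = o(g(n)) and g(n) = o(4ⁿ), i.e. O(n³) ≺ g ≺ O(4ⁿ).
Check each option:
  A. nⁿ — O(nⁿ) does not grow strictly slower than h(n)
  B. 100 — O(1) does not grow strictly faster than f(n)
  C. 2ⁿ — O(2ⁿ) is strictly between O(n³) and O(4ⁿ) ✓
  D. n log²(n) — O(n log² n) does not grow strictly faster than f(n)

Only option C (2ⁿ) lies strictly between.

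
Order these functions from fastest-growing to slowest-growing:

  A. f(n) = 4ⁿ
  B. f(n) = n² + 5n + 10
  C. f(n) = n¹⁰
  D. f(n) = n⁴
A > C > D > B

Comparing growth rates:
A = 4ⁿ is O(4ⁿ)
C = n¹⁰ is O(n¹⁰)
D = n⁴ is O(n⁴)
B = n² + 5n + 10 is O(n²)

Therefore, the order from fastest to slowest is: A > C > D > B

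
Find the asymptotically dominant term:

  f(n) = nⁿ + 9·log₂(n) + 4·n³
nⁿ

Looking at each term:
  - nⁿ is O(nⁿ)
  - 9·log₂(n) is O(log n)
  - 4·n³ is O(n³)

The term nⁿ (O(nⁿ)) grows fastest and dominates all others.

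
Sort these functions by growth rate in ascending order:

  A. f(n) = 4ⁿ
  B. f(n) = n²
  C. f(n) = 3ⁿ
B < C < A

Comparing growth rates:
B = n² is O(n²)
C = 3ⁿ is O(3ⁿ)
A = 4ⁿ is O(4ⁿ)

Therefore, the order from slowest to fastest is: B < C < A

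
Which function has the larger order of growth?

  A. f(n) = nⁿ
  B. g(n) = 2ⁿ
A

f(n) = nⁿ is O(nⁿ), while g(n) = 2ⁿ is O(2ⁿ).
Since O(nⁿ) grows faster than O(2ⁿ), f(n) dominates.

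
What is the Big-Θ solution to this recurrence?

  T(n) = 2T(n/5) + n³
Θ(n³)

Master Theorem: a = 2, b = 5, f(n) = n³.
Compute the critical exponent d = log₅(2) = 0.431.
Compare f(n) = Θ(n³) against n^d:
  k = 3 > d = 0.431, so f(n) = Ω(n^(d+ε)) — Case 3.
  Regularity: a·(n/b)^3/n^3 = a/b^3 = 2/125 < 1 ✓.
  The top-level work dominates: T(n) = Θ(f(n)) = Θ(n³).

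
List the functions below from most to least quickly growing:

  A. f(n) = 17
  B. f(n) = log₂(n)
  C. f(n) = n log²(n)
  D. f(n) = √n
C > D > B > A

Comparing growth rates:
C = n log²(n) is O(n log² n)
D = √n is O(√n)
B = log₂(n) is O(log n)
A = 17 is O(1)

Therefore, the order from fastest to slowest is: C > D > B > A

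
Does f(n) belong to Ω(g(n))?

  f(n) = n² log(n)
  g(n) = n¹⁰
False

f(n) = n² log(n) is O(n² log n), and g(n) = n¹⁰ is O(n¹⁰).
Since O(n² log n) grows slower than O(n¹⁰), f(n) = Ω(g(n)) is false.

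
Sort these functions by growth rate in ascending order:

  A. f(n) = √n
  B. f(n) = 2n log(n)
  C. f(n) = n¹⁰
A < B < C

Comparing growth rates:
A = √n is O(√n)
B = 2n log(n) is O(n log n)
C = n¹⁰ is O(n¹⁰)

Therefore, the order from slowest to fastest is: A < B < C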